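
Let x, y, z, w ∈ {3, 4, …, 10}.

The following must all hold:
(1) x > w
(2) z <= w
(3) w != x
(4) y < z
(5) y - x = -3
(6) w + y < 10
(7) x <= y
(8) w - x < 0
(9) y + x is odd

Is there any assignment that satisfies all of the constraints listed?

Constraints 2, 4, 7, and 8 give x ≤ y, y < z, z ≤ w, w < x. Chaining: x ≤ y < z ≤ w < x, which forces x < x — impossible.

Unsatisfiable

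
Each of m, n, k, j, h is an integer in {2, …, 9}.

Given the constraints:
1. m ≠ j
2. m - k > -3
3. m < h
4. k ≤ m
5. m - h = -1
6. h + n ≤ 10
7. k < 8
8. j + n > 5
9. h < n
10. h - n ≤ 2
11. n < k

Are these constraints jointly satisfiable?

Constraints 3, 4, 9, and 11 give h < n, n < k, k ≤ m, m < h. Chaining: h < n < k ≤ m < h, which forces h < h — impossible.

Unsatisfiable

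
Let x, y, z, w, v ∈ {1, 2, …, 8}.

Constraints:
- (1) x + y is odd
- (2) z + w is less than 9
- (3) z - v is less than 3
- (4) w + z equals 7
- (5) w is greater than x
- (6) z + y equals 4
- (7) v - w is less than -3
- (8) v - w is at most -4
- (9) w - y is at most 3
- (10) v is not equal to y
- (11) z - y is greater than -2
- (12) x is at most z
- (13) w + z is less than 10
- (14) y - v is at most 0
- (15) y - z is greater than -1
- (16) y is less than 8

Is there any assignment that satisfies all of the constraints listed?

Constraints 8, 9, and 14 give y − w ≥ -3, w − v ≥ 4, v − y ≥ 0.
Adding all 3 inequalities: the left sides telescope to 0, and the right sides sum to (-3) + 4 + 0 = 1. So 0 ≥ 1, which is false.

Unsatisfiable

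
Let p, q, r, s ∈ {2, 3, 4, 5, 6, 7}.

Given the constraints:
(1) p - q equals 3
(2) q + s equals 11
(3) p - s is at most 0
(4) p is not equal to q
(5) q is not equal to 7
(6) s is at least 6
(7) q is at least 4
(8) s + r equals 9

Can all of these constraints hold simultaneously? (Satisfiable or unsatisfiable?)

Satisfiable

The assignment p = 7, q = 4, r = 2, s = 7 works:
  constraint 1 holds since p - q = 3.
  constraint 2 holds since q + s = 11.
  constraint 3 holds since p - s = 0.
The rest check out directly.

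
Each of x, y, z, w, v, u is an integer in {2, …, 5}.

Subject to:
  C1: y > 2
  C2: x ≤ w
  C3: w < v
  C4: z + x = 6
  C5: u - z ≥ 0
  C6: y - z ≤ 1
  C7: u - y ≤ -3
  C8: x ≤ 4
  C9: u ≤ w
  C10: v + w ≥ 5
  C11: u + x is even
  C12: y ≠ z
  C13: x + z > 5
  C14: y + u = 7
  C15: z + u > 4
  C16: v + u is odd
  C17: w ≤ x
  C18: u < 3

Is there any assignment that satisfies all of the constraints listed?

Constraints 5, 6, and 7 give u − z ≥ 0, z − y ≥ -1, y − u ≥ 3.
Adding all 3 inequalities: the left sides telescope to 0, and the right sides sum to 0 + (-1) + 3 = 2. So 0 ≥ 2, which is false.

Unsatisfiable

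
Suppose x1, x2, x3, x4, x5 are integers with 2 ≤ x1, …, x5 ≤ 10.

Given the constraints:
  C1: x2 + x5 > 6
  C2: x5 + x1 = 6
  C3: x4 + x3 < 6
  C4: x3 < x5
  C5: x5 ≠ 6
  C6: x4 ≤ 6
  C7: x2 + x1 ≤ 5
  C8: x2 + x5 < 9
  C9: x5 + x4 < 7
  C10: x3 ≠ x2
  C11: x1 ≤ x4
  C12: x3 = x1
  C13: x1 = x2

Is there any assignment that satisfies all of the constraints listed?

From constraints 12 and 13, x3 = x1 = x2, so x3 = x2. But constraint 10 says x3 ≠ x2. Contradiction.

Unsatisfiable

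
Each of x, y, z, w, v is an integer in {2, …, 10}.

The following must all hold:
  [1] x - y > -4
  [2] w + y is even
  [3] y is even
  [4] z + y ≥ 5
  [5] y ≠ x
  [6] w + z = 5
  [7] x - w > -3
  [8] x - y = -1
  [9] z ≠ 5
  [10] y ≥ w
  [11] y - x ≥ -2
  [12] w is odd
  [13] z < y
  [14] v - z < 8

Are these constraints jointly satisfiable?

Constraint 12 makes w odd and constraint 3 makes y even, so w + y must be odd. Constraint 2 says w + y is even — contradiction.

Unsatisfiable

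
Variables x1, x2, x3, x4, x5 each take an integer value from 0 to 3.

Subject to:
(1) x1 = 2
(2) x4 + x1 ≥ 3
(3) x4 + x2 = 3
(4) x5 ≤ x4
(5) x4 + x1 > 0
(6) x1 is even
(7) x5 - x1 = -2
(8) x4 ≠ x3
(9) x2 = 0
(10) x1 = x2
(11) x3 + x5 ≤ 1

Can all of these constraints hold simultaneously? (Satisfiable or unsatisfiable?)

Constraint 1 fixes x1 = 2 and constraint 9 fixes x2 = 0, but constraint 10 requires x1 = x2. Since 2 ≠ 0, contradiction.

Unsatisfiable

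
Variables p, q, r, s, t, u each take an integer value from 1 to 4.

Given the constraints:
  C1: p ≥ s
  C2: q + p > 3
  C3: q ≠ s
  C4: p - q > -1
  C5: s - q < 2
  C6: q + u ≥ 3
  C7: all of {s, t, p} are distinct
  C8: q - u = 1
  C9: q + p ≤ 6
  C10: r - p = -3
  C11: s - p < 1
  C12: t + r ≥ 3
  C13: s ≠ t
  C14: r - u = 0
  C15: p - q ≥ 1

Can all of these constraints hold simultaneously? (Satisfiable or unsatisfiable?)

Try p = 4, q = 2, r = 1, s = 3, t = 2, u = 1.
Check constraint 2: q + p = 6; constraint 4: p - q = 2; constraint 5: s - q = 1. The remaining constraints are straightforward to verify.

Satisfiable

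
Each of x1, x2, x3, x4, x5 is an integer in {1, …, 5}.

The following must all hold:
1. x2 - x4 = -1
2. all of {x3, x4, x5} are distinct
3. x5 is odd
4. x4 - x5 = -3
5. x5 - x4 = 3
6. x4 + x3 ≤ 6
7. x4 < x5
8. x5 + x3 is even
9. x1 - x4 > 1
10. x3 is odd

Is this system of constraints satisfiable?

Try x1 = 4, x2 = 1, x3 = 3, x4 = 2, x5 = 5.
Check constraint 1: x2 - x4 = -1; constraint 4: x4 - x5 = -3; constraint 5: x5 - x4 = 3. The remaining constraints are straightforward to verify.

Satisfiable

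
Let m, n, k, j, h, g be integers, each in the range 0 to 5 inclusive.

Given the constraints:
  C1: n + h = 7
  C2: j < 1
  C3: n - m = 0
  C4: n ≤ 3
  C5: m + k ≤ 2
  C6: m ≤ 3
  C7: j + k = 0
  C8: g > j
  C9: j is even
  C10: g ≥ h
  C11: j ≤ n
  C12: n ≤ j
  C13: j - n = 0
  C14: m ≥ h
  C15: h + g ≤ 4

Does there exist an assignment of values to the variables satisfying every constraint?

Unsatisfiable

From constraint 4: n ≤ 3. From constraints 6 and 14: h ≤ m ≤ 3. Hence n + h ≤ 6. But constraint 1 requires n + h = 7, and 7 > 6. Contradiction.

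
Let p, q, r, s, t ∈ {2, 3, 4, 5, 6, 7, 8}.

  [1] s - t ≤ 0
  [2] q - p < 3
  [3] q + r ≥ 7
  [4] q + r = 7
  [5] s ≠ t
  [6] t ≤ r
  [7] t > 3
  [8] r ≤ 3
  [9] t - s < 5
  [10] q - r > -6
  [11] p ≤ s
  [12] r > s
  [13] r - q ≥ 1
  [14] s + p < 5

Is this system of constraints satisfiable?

Unsatisfiable

From constraint 7: t ≥ 4. From constraints 6 and 8: t ≤ r and r ≤ 3, so t ≤ 3. But 3 < 4, so no value of t works.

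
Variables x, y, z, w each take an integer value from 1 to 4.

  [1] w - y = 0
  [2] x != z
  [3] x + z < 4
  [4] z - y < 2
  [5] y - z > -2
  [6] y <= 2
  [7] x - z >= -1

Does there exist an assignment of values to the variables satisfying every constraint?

Setting (x, y, z, w) = (1, 2, 2, 2) satisfies everything: constraint 1: w - y = 0; constraint 3: x + z = 3; constraint 4: z - y = 0, and the others follow.

Satisfiable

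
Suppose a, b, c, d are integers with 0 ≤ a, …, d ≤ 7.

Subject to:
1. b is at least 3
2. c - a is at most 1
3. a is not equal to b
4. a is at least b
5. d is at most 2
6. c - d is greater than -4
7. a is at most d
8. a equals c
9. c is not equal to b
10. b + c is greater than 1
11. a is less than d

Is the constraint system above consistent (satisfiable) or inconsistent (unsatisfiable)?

From constraints 1 and 4: a ≥ b and b ≥ 3, so a ≥ 3. From constraints 5 and 7: a ≤ d and d ≤ 2, so a ≤ 2. But 2 < 3, so no value of a works.

Unsatisfiable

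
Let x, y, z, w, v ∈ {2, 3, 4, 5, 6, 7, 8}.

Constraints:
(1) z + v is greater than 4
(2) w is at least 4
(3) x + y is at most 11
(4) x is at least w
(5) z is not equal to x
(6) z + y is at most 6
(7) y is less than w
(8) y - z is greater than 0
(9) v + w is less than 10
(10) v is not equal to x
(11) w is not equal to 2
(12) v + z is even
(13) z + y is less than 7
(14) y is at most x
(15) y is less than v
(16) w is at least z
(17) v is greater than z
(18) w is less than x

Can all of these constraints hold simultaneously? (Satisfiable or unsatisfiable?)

The assignment x = 8, y = 3, z = 2, w = 4, v = 4 works:
  constraint 1 holds since z + v = 6.
  constraint 3 holds since x + y = 11.
  constraint 6 holds since z + y = 5.
The rest check out directly.

Satisfiable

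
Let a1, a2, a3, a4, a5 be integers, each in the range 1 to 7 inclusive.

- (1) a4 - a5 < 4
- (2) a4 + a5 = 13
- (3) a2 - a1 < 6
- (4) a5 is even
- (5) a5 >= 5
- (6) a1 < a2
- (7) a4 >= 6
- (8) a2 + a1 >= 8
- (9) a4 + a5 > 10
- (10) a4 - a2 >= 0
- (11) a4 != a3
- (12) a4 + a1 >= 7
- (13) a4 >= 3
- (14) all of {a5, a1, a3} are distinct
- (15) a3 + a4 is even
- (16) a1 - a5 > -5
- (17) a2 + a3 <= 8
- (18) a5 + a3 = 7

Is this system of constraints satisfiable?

Satisfiable

One satisfying assignment is a1 = 2, a2 = 6, a3 = 1, a4 = 7, a5 = 6.
For the less obvious constraints — constraint 1: a4 - a5 = 1; constraint 2: a4 + a5 = 13; constraint 3: a2 - a1 = 4 — and the others hold by inspection.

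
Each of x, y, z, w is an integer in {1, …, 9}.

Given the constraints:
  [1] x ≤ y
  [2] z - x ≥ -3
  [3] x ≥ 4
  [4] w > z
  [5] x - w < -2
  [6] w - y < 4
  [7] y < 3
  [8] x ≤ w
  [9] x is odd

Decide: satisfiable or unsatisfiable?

Unsatisfiable

From constraints 1 and 3: y ≥ x and x ≥ 4, so y ≥ 4. From constraint 7: y ≤ 2. But 2 < 4, so no value of y works.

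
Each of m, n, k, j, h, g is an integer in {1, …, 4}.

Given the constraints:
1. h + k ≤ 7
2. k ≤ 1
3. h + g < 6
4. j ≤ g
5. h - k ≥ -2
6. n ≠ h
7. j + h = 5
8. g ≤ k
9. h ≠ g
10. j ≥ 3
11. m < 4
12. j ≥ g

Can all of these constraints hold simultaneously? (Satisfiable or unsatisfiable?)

From constraints 4 and 10: g ≥ j and j ≥ 3, so g ≥ 3. From constraints 2 and 8: g ≤ k and k ≤ 1, so g ≤ 1. But 1 < 3, so no value of g works.

Unsatisfiable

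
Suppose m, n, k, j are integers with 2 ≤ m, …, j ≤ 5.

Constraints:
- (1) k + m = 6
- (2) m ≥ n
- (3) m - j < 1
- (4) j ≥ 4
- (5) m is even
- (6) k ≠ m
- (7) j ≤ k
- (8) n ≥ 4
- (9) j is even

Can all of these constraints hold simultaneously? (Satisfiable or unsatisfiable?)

Unsatisfiable

From constraints 4 and 7: k ≥ j ≥ 4. From constraints 2 and 8: m ≥ n ≥ 4. Hence k + m ≥ 8. But constraint 1 requires k + m = 6, and 6 < 8. Contradiction.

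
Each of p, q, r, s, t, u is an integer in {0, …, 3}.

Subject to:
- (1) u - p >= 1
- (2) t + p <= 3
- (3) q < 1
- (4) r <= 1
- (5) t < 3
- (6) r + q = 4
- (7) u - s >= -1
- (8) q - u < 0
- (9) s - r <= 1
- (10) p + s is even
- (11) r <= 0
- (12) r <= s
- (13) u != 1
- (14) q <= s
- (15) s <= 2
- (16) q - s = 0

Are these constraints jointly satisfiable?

From constraint 11: r ≤ 0. From constraints 14 and 15: q ≤ s ≤ 2. Hence r + q ≤ 2. But constraint 6 requires r + q = 4, and 4 > 2. Contradiction.

Unsatisfiable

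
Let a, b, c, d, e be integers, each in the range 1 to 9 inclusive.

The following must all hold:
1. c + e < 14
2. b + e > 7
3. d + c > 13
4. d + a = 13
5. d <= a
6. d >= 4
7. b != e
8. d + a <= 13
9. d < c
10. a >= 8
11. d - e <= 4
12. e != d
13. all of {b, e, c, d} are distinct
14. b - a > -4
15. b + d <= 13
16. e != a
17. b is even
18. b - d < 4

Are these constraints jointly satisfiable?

The assignment a = 8, b = 6, c = 9, d = 5, e = 3 works:
  constraint 1 holds since c + e = 12.
  constraint 2 holds since b + e = 9.
  constraint 3 holds since d + c = 14.
The rest check out directly.

Satisfiable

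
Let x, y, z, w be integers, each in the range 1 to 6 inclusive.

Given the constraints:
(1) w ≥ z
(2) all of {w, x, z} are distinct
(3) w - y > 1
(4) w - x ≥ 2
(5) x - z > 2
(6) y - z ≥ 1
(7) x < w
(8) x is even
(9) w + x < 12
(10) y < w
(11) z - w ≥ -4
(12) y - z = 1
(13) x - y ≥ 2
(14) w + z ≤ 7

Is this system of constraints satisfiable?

Unsatisfiable

Constraints 4, 6, 11, and 13 give x − y ≥ 2, y − z ≥ 1, z − w ≥ -4, w − x ≥ 2.
Adding all 4 inequalities: the left sides telescope to 0, and the right sides sum to 2 + 1 + (-4) + 2 = 1. So 0 ≥ 1, which is false.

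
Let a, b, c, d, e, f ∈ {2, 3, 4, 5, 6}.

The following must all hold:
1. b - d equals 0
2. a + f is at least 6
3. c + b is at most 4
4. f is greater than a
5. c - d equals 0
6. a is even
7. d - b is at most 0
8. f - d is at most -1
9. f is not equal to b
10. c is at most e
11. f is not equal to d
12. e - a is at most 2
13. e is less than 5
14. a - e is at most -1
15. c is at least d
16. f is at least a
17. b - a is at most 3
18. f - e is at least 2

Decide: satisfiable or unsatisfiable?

Unsatisfiable

Constraints 7, 8, 14, 17, and 18 give a − b ≥ -3, b − d ≥ 0, d − f ≥ 1, f − e ≥ 2, e − a ≥ 1.
Adding all 5 inequalities: the left sides telescope to 0, and the right sides sum to (-3) + 0 + 1 + 2 + 1 = 1. So 0 ≥ 1, which is false.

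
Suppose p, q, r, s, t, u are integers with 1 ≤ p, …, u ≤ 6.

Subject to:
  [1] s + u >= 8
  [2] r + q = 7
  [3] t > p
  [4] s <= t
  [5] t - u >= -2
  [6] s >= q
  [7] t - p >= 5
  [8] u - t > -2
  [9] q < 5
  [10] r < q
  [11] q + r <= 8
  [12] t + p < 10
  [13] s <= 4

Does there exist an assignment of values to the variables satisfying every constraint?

The assignment p = 1, q = 4, r = 3, s = 4, t = 6, u = 5 works:
  constraint 1 holds since s + u = 9.
  constraint 2 holds since r + q = 7.
  constraint 5 holds since t - u = 1.
The rest check out directly.

Satisfiable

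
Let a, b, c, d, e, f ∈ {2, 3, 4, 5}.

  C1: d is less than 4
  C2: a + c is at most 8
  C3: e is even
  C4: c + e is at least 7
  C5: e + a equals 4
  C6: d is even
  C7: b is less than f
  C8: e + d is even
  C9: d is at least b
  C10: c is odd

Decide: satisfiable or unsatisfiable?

Take a = 2, b = 2, c = 5, d = 2, e = 2, f = 5. Then constraint 2: a + c = 7; constraint 4: c + e = 7; constraint 5: e + a = 4, and every other listed constraint is also met.

Satisfiable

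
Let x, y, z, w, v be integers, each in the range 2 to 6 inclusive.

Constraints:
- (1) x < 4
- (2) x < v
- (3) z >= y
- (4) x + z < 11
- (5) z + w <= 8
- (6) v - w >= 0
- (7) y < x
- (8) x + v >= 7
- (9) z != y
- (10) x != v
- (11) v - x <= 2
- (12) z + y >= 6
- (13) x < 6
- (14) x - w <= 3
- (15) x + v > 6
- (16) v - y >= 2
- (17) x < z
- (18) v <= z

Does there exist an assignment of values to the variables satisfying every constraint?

Try x = 3, y = 2, z = 6, w = 2, v = 4.
Check constraint 4: x + z = 9; constraint 5: z + w = 8; constraint 6: v - w = 2. The remaining constraints are straightforward to verify.

Satisfiable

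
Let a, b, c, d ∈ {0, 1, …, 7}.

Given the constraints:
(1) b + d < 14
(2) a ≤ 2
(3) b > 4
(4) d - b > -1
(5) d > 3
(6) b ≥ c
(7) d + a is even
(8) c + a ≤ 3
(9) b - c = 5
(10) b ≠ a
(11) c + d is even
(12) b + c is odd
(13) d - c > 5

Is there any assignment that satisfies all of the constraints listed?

Satisfiable

One satisfying assignment is a = 1, b = 6, c = 1, d = 7.
For the less obvious constraints — constraint 1: b + d = 13; constraint 4: d - b = 1; constraint 8: c + a = 2 — and the others hold by inspection.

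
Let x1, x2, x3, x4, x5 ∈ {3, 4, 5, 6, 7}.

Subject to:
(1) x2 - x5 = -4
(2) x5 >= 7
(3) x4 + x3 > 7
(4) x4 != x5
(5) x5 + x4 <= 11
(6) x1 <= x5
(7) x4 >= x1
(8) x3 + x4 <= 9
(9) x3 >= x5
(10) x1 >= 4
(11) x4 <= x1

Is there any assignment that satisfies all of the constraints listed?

From constraints 2 and 9: x3 ≥ x5 ≥ 7. From constraints 7 and 10: x4 ≥ x1 ≥ 4. Hence x3 + x4 ≥ 11. But constraint 8 requires x3 + x4 ≤ 9, and 9 < 11. Contradiction.

Unsatisfiable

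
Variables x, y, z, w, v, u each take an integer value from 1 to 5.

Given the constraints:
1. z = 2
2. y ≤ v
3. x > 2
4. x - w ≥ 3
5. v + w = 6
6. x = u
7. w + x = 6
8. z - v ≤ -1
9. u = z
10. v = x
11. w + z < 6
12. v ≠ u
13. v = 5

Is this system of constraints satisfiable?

Constraint 13 fixes v = 5 and constraint 1 fixes z = 2. Constraints 6, 9, and 10 give v = x = u = z, so v = z. But 5 ≠ 2 — contradiction.

Unsatisfiable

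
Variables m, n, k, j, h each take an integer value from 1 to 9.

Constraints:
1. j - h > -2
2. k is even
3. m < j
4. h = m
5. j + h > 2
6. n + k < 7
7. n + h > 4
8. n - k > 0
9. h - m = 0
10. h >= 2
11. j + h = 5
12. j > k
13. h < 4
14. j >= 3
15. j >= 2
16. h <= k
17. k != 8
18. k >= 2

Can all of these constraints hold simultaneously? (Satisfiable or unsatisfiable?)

Take m = 2, n = 3, k = 2, j = 3, h = 2. Then constraint 1: j - h = 1; constraint 5: j + h = 5, and every other listed constraint is also met.

Satisfiable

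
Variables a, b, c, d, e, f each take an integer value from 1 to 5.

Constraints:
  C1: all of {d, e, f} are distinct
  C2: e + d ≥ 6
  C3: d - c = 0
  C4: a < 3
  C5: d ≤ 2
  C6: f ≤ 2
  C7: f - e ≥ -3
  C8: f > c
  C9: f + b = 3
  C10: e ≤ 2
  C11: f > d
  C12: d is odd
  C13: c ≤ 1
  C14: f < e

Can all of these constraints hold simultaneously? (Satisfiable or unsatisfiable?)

Unsatisfiable

Constraints 5, 6, and 10 confine each of d, e, f to the 2 values {1, 2} (the domain already gives each ≥ 1).
Constraint 1 requires all 3 of them to be distinct, but only 2 values are available — impossible by the pigeonhole principle.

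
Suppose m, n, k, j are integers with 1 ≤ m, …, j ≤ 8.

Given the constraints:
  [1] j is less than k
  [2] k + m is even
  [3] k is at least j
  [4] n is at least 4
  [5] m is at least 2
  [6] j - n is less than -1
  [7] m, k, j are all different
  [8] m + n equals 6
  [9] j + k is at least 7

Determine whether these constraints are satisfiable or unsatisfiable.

Satisfiable

The assignment m = 2, n = 4, k = 6, j = 1 works:
  constraint 6 holds since j - n = -3.
  constraint 8 holds since m + n = 6.
  constraint 9 holds since j + k = 7.
The rest check out directly.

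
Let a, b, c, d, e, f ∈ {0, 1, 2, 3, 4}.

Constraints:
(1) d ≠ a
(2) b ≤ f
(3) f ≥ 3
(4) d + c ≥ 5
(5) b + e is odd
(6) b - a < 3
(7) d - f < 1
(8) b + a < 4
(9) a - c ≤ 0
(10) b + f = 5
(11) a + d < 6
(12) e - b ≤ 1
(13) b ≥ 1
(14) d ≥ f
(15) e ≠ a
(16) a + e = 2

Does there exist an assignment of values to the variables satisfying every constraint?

Satisfiable

Take a = 0, b = 1, c = 3, d = 4, e = 2, f = 4. Then constraint 4: d + c = 7; constraint 6: b - a = 1; constraint 7: d - f = 0, and every other listed constraint is also met.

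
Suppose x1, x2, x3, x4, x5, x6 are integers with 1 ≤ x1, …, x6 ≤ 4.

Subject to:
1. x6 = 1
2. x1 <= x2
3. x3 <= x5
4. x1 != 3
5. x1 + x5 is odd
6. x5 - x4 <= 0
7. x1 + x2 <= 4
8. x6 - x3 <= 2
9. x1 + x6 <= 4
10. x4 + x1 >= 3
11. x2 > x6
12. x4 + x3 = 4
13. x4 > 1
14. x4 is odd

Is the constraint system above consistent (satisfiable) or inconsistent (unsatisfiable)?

One satisfying assignment is x1 = 1, x2 = 3, x3 = 1, x4 = 3, x5 = 2, x6 = 1.
For the less obvious constraints — constraint 6: x5 - x4 = -1; constraint 7: x1 + x2 = 4 — and the others hold by inspection.

Satisfiable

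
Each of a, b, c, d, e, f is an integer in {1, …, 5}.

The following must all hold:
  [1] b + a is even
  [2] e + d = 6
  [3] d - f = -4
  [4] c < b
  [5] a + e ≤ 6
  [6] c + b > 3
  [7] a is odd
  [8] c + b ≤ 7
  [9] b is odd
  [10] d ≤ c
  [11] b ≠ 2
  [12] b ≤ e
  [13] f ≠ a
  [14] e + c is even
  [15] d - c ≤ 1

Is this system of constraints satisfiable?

Satisfiable

Try a = 1, b = 3, c = 1, d = 1, e = 5, f = 5.
Check constraint 2: e + d = 6; constraint 3: d - f = -4; constraint 5: a + e = 6. The remaining constraints are straightforward to verify.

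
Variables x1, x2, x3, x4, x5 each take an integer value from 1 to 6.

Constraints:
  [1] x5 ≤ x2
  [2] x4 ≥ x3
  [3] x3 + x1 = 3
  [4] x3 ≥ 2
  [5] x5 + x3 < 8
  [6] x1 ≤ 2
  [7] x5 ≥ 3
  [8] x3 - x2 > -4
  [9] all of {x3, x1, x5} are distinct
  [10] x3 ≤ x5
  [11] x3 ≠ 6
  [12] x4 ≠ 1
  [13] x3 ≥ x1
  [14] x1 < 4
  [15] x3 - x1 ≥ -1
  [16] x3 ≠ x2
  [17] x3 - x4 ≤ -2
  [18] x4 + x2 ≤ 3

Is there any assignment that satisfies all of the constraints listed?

From constraints 2 and 4: x4 ≥ x3 ≥ 2. From constraints 1 and 7: x2 ≥ x5 ≥ 3. Hence x4 + x2 ≥ 5. But constraint 18 requires x4 + x2 ≤ 3, and 3 < 5. Contradiction.

Unsatisfiable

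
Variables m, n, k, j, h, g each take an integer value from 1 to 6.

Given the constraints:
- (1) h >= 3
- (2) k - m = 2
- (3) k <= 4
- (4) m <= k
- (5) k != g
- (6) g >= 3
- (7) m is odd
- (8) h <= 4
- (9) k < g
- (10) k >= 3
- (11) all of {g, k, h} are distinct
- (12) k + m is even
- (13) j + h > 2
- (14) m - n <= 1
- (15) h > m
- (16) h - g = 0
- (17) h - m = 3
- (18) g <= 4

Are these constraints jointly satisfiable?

Unsatisfiable

Constraints 1, 3, 6, 8, 10, and 18 confine each of g, k, h to the 2 values {3, 4}.
Constraint 11 requires all 3 of them to be distinct, but only 2 values are available — impossible by the pigeonhole principle.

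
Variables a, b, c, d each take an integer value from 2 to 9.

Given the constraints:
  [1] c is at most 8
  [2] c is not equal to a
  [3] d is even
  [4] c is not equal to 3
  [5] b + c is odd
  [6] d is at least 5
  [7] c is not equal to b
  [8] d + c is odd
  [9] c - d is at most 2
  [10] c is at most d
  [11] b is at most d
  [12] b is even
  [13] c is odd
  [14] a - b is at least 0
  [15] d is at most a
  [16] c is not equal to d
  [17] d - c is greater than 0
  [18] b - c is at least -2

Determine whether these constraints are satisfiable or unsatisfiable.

Satisfiable

The assignment a = 8, b = 8, c = 7, d = 8 works:
  constraint 9 holds since c - d = -1.
  constraint 14 holds since a - b = 0.
  constraint 17 holds since d - c = 1.
The rest check out directly.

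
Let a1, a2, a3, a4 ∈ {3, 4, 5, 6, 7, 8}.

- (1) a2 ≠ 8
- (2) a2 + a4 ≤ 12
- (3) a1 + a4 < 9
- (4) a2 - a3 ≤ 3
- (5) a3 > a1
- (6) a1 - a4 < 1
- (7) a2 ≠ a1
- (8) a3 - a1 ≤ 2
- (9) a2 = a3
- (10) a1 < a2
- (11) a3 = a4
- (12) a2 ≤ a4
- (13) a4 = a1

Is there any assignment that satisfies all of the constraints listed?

Unsatisfiable

From constraints 9, 11, and 13, a2 = a3 = a4 = a1, so a2 = a1. But constraint 7 says a2 ≠ a1. Contradiction.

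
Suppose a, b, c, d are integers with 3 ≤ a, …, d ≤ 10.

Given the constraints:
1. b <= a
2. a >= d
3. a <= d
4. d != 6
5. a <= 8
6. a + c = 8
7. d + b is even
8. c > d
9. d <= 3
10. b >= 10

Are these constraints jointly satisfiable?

From constraints 1 and 10: a ≥ b and b ≥ 10, so a ≥ 10. From constraints 3 and 9: a ≤ d and d ≤ 3, so a ≤ 3. But 3 < 10, so no value of a works.

Unsatisfiable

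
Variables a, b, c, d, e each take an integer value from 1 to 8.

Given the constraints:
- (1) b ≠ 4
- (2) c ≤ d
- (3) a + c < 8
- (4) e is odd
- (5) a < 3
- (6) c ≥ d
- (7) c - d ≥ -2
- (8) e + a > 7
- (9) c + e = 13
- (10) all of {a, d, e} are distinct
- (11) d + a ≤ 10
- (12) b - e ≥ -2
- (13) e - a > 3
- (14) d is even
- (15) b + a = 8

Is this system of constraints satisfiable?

Satisfiable

The assignment a = 1, b = 7, c = 6, d = 6, e = 7 works:
  constraint 3 holds since a + c = 7.
  constraint 7 holds since c - d = 0.
  constraint 8 holds since e + a = 8.
The rest check out directly.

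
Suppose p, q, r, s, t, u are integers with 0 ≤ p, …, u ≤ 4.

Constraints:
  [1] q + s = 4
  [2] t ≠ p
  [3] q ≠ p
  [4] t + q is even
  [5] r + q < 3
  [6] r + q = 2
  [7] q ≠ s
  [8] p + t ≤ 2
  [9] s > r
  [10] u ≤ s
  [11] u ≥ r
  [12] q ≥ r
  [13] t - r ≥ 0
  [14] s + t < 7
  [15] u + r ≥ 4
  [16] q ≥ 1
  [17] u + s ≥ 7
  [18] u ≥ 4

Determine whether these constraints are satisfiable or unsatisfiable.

From constraint 16: q ≥ 1. From constraints 10 and 18: s ≥ u ≥ 4. Hence q + s ≥ 5. But constraint 1 requires q + s = 4, and 4 < 5. Contradiction.

Unsatisfiable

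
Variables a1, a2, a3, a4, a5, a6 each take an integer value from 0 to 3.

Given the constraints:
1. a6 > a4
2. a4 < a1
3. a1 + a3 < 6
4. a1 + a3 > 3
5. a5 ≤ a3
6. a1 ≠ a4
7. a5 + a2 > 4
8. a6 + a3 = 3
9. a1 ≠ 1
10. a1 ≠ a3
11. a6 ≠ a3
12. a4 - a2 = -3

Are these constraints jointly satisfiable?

One satisfying assignment is a1 = 3, a2 = 3, a3 = 2, a4 = 0, a5 = 2, a6 = 1.
For the less obvious constraints — constraint 3: a1 + a3 = 5; constraint 4: a1 + a3 = 5 — and the others hold by inspection.

Satisfiable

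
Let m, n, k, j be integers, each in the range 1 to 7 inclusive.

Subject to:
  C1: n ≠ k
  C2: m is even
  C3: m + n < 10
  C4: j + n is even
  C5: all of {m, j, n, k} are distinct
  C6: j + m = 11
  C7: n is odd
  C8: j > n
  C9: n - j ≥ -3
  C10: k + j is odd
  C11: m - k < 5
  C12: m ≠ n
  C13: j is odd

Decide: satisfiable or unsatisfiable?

Satisfiable

One satisfying assignment is m = 6, n = 3, k = 2, j = 5.
For the less obvious constraints — constraint 3: m + n = 9; constraint 6: j + m = 11; constraint 9: n - j = -2 — and the others hold by inspection.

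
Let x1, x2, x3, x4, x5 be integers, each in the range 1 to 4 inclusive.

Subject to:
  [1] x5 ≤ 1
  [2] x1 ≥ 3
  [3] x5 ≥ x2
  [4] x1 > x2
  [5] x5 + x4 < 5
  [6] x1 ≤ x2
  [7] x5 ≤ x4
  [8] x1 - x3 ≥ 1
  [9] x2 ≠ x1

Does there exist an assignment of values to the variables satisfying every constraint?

Unsatisfiable

From constraints 2 and 6: x2 ≥ x1 and x1 ≥ 3, so x2 ≥ 3. From constraints 1 and 3: x2 ≤ x5 and x5 ≤ 1, so x2 ≤ 1. But 1 < 3, so no value of x2 works.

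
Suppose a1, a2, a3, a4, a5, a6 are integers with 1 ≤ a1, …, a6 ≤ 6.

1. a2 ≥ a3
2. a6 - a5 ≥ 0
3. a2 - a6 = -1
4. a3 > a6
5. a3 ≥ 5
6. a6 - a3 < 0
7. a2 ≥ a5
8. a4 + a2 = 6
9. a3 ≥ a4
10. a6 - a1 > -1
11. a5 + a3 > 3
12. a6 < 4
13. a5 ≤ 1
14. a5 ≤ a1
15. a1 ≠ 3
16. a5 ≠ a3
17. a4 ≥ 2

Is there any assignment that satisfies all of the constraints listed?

From constraint 17: a4 ≥ 2. From constraints 1 and 5: a2 ≥ a3 ≥ 5. Hence a4 + a2 ≥ 7. But constraint 8 requires a4 + a2 = 6, and 6 < 7. Contradiction.

Unsatisfiable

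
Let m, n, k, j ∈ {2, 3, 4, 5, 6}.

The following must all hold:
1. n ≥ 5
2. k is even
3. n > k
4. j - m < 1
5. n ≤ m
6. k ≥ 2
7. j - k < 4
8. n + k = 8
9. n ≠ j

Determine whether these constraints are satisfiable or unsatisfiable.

Take m = 6, n = 6, k = 2, j = 4. Then constraint 4: j - m = -2; constraint 7: j - k = 2; constraint 8: n + k = 8, and every other listed constraint is also met.

Satisfiable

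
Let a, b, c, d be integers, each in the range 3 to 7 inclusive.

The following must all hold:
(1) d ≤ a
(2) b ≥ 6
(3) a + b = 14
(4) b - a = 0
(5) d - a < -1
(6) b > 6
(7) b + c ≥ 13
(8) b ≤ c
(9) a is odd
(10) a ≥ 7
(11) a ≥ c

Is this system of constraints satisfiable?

Satisfiable

Setting (a, b, c, d) = (7, 7, 7, 5) satisfies everything: constraint 3: a + b = 14; constraint 4: b - a = 0; constraint 5: d - a = -2, and the others follow.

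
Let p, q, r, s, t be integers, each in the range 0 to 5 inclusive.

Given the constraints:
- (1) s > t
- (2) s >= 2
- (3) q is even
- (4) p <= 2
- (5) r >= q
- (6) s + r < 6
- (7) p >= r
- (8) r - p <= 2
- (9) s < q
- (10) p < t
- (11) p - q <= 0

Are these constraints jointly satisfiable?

Unsatisfiable

Constraints 1, 5, 7, 9, and 10 give p < t, t < s, s < q, q ≤ r, r ≤ p. Chaining: p < t < s < q ≤ r ≤ p, which forces p < p — impossible.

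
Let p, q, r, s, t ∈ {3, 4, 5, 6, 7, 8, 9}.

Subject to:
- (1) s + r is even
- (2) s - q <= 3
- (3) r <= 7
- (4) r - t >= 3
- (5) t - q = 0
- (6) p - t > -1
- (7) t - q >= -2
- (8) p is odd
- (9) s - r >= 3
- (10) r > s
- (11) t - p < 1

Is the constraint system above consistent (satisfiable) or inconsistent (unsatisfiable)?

Unsatisfiable

Constraints 2, 4, 7, and 9 give s − r ≥ 3, r − t ≥ 3, t − q ≥ -2, q − s ≥ -3.
Adding all 4 inequalities: the left sides telescope to 0, and the right sides sum to 3 + 3 + (-2) + (-3) = 1. So 0 ≥ 1, which is false.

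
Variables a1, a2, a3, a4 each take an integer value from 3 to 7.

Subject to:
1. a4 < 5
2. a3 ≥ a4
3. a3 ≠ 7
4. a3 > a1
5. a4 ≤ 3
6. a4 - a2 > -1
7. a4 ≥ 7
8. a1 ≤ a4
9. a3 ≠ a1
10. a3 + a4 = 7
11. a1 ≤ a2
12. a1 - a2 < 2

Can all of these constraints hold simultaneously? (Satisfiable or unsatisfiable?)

From constraint 7: a4 ≥ 7. From constraint 1: a4 ≤ 4. But 4 < 7, so no value of a4 works.

Unsatisfiable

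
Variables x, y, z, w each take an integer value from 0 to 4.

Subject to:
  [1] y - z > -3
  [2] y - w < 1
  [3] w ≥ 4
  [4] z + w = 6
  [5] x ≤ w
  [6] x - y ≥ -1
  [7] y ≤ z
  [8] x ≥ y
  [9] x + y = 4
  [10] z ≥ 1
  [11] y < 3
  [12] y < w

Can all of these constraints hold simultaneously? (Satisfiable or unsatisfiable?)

Setting (x, y, z, w) = (2, 2, 2, 4) satisfies everything: constraint 1: y - z = 0; constraint 2: y - w = -2; constraint 4: z + w = 6, and the others follow.

Satisfiable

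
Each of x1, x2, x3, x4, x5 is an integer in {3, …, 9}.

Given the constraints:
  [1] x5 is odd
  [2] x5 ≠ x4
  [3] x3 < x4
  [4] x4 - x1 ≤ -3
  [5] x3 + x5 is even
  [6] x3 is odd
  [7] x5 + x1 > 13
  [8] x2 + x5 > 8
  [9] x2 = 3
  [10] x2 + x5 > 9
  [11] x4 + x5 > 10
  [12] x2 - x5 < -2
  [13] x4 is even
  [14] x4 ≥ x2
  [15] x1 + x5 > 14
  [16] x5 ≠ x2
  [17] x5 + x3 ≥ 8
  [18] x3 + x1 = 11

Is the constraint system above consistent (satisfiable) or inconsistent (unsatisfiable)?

The assignment x1 = 8, x2 = 3, x3 = 3, x4 = 4, x5 = 7 works:
  constraint 4 holds since x4 - x1 = -4.
  constraint 7 holds since x5 + x1 = 15.
The rest check out directly.

Satisfiable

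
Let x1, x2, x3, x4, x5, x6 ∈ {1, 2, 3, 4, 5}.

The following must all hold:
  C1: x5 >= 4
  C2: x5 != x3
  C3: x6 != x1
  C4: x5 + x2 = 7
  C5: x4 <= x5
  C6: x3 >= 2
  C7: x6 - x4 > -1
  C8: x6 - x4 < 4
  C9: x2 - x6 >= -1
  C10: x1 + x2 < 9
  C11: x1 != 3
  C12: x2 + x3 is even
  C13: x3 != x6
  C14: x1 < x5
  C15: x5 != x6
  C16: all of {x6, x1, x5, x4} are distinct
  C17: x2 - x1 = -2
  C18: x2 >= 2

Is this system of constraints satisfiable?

Satisfiable

Try x1 = 4, x2 = 2, x3 = 2, x4 = 2, x5 = 5, x6 = 3.
Check constraint 4: x5 + x2 = 7; constraint 7: x6 - x4 = 1; constraint 8: x6 - x4 = 1. The remaining constraints are straightforward to verify.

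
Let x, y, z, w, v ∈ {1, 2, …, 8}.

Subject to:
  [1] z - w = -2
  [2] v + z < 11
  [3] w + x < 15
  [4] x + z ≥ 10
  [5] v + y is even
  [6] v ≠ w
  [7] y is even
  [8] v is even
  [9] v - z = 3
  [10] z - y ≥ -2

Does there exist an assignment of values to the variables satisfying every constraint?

One satisfying assignment is x = 7, y = 2, z = 3, w = 5, v = 6.
For the less obvious constraints — constraint 1: z - w = -2; constraint 2: v + z = 9 — and the others hold by inspection.

Satisfiable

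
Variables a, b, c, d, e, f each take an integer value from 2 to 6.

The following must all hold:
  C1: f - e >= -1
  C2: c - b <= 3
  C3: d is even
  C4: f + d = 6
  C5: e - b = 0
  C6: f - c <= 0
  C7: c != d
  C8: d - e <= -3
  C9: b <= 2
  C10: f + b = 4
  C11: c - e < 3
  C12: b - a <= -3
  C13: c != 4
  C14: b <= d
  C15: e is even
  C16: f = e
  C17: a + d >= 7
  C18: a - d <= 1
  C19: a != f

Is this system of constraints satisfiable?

Unsatisfiable

Constraints 1, 2, 6, 8, 12, and 18 give c − f ≥ 0, f − e ≥ -1, e − d ≥ 3, d − a ≥ -1, a − b ≥ 3, b − c ≥ -3.
Adding all 6 inequalities: the left sides telescope to 0, and the right sides sum to 0 + (-1) + 3 + (-1) + 3 + (-3) = 1. So 0 ≥ 1, which is false.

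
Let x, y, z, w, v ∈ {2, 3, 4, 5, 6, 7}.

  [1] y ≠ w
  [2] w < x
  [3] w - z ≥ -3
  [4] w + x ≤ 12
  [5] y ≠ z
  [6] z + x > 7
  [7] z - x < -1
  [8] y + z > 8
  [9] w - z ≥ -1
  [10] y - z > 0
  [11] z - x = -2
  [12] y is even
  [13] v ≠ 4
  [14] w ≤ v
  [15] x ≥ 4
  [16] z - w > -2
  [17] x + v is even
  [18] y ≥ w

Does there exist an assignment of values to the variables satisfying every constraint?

Satisfiable

Setting (x, y, z, w, v) = (6, 6, 4, 3, 6) satisfies everything: constraint 3: w - z = -1; constraint 4: w + x = 9; constraint 6: z + x = 10, and the others follow.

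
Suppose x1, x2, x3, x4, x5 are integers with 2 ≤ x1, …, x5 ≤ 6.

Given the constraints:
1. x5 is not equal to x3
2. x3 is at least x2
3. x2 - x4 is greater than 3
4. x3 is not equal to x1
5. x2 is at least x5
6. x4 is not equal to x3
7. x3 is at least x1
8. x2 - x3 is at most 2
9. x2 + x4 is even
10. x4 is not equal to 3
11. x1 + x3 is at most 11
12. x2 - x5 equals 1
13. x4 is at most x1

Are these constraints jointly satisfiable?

Setting (x1, x2, x3, x4, x5) = (2, 6, 6, 2, 5) satisfies everything: constraint 3: x2 - x4 = 4; constraint 8: x2 - x3 = 0; constraint 11: x1 + x3 = 8, and the others follow.

Satisfiable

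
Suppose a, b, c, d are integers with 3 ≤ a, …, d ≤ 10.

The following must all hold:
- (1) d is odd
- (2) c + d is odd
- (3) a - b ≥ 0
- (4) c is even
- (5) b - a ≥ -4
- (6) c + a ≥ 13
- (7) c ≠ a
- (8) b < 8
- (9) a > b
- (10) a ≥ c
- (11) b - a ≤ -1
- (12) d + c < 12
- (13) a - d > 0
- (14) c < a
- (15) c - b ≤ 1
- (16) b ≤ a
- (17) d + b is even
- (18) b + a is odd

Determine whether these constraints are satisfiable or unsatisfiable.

Satisfiable

Setting (a, b, c, d) = (8, 5, 6, 5) satisfies everything: constraint 3: a - b = 3; constraint 5: b - a = -3, and the others follow.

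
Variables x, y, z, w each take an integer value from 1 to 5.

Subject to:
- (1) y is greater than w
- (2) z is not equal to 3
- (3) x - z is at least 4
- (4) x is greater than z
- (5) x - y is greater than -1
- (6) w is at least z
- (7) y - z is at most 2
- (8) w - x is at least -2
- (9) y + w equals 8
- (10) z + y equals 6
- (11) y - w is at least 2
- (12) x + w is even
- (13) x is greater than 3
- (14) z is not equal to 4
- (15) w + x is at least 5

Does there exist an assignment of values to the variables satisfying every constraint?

Unsatisfiable

Constraints 3, 7, 8, and 11 give z − y ≥ -2, y − w ≥ 2, w − x ≥ -2, x − z ≥ 4.
Adding all 4 inequalities: the left sides telescope to 0, and the right sides sum to (-2) + 2 + (-2) + 4 = 2. So 0 ≥ 2, which is false.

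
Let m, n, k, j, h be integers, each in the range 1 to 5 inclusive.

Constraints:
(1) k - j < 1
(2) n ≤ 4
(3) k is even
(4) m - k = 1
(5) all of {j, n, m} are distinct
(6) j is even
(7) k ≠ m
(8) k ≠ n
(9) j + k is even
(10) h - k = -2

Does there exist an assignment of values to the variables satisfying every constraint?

Satisfiable

Setting (m, n, k, j, h) = (5, 3, 4, 4, 2) satisfies everything: constraint 1: k - j = 0; constraint 4: m - k = 1, and the others follow.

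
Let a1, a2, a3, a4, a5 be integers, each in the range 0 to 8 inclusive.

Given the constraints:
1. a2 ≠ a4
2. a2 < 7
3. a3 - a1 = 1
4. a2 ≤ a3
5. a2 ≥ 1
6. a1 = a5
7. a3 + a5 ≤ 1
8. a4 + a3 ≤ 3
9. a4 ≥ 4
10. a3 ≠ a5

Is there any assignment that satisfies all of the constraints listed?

From constraint 9: a4 ≥ 4. From constraints 4 and 5: a3 ≥ a2 ≥ 1. Hence a4 + a3 ≥ 5. But constraint 8 requires a4 + a3 ≤ 3, and 3 < 5. Contradiction.

Unsatisfiable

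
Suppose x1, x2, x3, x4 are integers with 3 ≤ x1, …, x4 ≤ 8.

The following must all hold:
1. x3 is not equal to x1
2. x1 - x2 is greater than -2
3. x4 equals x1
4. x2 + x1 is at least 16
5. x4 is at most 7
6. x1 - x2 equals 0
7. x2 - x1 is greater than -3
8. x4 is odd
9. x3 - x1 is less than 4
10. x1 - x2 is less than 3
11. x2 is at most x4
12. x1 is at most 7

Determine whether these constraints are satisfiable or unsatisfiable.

Unsatisfiable

From constraints 5 and 11: x2 ≤ x4 ≤ 7. From constraint 12: x1 ≤ 7. Hence x2 + x1 ≤ 14. But constraint 4 requires x2 + x1 ≥ 16, and 16 > 14. Contradiction.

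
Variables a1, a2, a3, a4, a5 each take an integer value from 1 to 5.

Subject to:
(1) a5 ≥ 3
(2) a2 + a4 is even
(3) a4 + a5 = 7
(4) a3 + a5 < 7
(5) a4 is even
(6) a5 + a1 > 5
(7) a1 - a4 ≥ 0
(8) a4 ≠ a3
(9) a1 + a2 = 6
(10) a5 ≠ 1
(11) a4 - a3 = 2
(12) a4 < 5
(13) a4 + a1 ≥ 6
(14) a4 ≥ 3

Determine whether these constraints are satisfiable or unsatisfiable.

Try a1 = 4, a2 = 2, a3 = 2, a4 = 4, a5 = 3.
Check constraint 3: a4 + a5 = 7; constraint 4: a3 + a5 = 5. The remaining constraints are straightforward to verify.

Satisfiable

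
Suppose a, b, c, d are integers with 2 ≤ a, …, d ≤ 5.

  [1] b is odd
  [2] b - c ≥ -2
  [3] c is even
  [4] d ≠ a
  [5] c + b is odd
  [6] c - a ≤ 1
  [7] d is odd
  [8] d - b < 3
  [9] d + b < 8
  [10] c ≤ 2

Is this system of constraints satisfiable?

Satisfiable

One satisfying assignment is a = 4, b = 3, c = 2, d = 3.
For the less obvious constraints — constraint 2: b - c = 1; constraint 6: c - a = -2 — and the others hold by inspection.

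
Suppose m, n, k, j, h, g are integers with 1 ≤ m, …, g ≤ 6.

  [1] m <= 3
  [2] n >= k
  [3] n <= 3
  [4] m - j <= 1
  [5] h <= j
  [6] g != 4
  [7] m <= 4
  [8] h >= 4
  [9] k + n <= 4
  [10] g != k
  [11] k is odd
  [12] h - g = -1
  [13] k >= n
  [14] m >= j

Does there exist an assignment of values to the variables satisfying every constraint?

Unsatisfiable

From constraints 5 and 8: j ≥ h and h ≥ 4, so j ≥ 4. From constraints 1 and 14: j ≤ m and m ≤ 3, so j ≤ 3. But 3 < 4, so no value of j works.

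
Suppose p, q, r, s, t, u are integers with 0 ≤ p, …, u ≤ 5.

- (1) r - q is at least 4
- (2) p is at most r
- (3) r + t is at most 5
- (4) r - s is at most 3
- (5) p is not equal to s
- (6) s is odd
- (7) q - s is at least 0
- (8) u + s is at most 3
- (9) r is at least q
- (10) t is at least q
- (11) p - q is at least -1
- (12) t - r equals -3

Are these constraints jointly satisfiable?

Unsatisfiable

Constraints 1, 4, and 7 give s − r ≥ -3, r − q ≥ 4, q − s ≥ 0.
Adding all 3 inequalities: the left sides telescope to 0, and the right sides sum to (-3) + 4 + 0 = 1. So 0 ≥ 1, which is false.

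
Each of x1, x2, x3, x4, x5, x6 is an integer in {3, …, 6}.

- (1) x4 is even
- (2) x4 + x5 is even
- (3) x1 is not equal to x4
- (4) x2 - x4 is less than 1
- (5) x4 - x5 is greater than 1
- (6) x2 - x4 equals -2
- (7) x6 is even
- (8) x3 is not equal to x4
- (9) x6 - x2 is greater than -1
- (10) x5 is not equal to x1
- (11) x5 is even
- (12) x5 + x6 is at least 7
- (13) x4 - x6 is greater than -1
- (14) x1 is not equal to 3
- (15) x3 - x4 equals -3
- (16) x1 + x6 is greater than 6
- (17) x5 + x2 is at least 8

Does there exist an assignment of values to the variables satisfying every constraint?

One satisfying assignment is x1 = 5, x2 = 4, x3 = 3, x4 = 6, x5 = 4, x6 = 4.
For the less obvious constraints — constraint 4: x2 - x4 = -2; constraint 5: x4 - x5 = 2; constraint 6: x2 - x4 = -2 — and the others hold by inspection.

Satisfiable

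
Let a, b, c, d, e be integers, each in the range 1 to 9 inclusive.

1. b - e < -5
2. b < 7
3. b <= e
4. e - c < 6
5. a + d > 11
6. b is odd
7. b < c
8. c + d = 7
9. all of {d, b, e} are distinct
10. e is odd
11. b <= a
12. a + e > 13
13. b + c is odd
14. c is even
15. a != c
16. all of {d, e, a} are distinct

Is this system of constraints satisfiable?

Satisfiable

Try a = 9, b = 1, c = 2, d = 5, e = 7.
Check constraint 1: b - e = -6; constraint 4: e - c = 5; constraint 5: a + d = 14. The remaining constraints are straightforward to verify.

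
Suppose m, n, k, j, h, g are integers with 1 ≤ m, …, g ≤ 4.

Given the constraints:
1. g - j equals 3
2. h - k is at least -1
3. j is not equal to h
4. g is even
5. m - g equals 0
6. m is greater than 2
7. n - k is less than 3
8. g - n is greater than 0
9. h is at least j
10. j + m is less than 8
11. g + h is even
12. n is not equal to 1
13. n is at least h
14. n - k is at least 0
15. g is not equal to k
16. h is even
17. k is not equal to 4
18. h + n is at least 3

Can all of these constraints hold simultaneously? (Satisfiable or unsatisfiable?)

Satisfiable

One satisfying assignment is m = 4, n = 2, k = 1, j = 1, h = 2, g = 4.
For the less obvious constraints — constraint 1: g - j = 3; constraint 2: h - k = 1; constraint 5: m - g = 0 — and the others hold by inspection.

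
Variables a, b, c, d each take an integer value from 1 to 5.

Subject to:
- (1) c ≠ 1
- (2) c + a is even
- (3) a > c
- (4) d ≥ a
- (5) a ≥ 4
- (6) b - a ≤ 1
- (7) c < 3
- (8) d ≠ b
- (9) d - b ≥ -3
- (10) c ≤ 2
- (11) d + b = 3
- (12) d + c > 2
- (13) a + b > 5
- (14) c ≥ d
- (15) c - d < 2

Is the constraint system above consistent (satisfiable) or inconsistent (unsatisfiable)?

Unsatisfiable

From constraints 4 and 5: d ≥ a and a ≥ 4, so d ≥ 4. From constraints 10 and 14: d ≤ c and c ≤ 2, so d ≤ 2. But 2 < 4, so no value of d works.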